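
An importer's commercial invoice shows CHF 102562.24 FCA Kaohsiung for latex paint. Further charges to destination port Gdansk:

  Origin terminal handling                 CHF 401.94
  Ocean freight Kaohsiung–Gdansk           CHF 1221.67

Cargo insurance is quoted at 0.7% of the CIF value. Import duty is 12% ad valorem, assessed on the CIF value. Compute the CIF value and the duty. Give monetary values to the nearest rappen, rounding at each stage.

Let C be the CIF value. C = FCA price + pre-shipment costs + freight + 0.7% × C
C − 0.7% × C = 102562.24 + 401.94 + 1221.67
0.993 × C = 104185.85
C = 104185.85 / 0.993 = 104920.29
Insurance premium = 0.7% × 104920.29 = 734.44
Import duty = 104920.29 × 12% = 12590.43

CIF value: CHF 104920.29; import duty: CHF 12590.43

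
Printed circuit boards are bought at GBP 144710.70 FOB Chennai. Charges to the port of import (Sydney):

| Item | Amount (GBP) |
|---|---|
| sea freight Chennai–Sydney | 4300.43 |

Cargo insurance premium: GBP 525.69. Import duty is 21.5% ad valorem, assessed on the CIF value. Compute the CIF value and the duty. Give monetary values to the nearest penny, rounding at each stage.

CIF value: GBP 149536.82; import duty: GBP 32150.42

CIF = FOB price + freight + insurance
CIF = 144710.70 + 4300.43 + 525.69 = 149536.82
Import duty = 149536.82 × 21.5% = 32150.42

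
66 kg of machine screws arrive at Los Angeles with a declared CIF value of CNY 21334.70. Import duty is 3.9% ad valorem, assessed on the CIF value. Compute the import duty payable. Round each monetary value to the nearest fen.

Import duty = 21334.70 × 3.9% = 832.05

Import duty: CNY 832.05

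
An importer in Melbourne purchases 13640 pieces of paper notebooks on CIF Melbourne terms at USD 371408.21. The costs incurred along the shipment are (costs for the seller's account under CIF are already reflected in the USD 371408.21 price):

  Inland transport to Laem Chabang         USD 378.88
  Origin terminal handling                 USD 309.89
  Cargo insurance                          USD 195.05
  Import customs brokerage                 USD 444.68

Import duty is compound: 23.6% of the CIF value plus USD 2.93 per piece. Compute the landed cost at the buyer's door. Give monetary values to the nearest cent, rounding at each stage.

Total landed cost: USD 499470.43

CIF: the seller pays costs through ocean freight and marine insurance to the destination port.
Already in the invoice (seller's account under CIF): inland to port, origin terminal, insurance — exclude.
The CIF price already equals the CIF value: 371408.21
Ad valorem component: 371408.21 × 23.6% = 87652.34
Specific component: 13640 × 2.93 = 39965.20
Import duty = 87652.34 + 39965.20 = 127617.54
Buyer bears: brokerage 444.68 + duty 127617.54 = 128062.22
Landed cost = invoice 371408.21 + 128062.22 = 499470.43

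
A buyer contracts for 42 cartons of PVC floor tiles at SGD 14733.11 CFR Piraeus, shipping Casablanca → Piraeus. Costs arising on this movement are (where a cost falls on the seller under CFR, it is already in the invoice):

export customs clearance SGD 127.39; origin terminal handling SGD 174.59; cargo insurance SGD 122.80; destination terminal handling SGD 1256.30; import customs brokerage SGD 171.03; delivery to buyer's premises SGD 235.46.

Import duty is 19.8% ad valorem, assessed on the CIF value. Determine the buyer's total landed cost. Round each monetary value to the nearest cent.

Total landed cost: SGD 19460.17

CFR: the seller pays costs through ocean freight to the destination port, but not insurance.
Already in the invoice (seller's account under CFR): export clearance, origin terminal — exclude.
CIF value = CFR price + insurance = 14733.11 + 122.80 = 14855.91
Import duty = 14855.91 × 19.8% = 2941.47
Buyer bears: insurance 122.80 + destination terminal 1256.30 + brokerage 171.03 + delivery 235.46 + duty 2941.47 = 4727.06
Landed cost = invoice 14733.11 + 4727.06 = 19460.17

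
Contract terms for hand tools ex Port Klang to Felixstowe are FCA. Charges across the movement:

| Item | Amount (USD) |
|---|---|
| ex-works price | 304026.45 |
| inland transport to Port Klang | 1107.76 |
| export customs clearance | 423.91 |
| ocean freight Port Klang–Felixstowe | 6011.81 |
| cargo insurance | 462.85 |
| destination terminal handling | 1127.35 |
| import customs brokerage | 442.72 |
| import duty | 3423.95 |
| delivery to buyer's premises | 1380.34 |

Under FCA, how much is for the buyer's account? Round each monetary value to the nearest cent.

FCA: the seller delivers export-cleared goods to the carrier; the buyer bears costs from that point.
Seller's account: goods 304026.45 + inland to port 1107.76 + export clearance 423.91 = 305558.12
Buyer's account: freight 6011.81 + insurance 462.85 + destination terminal 1127.35 + brokerage 442.72 + duty 3423.95 + delivery 1380.34 = 12849.02

Buyer's account: USD 12849.02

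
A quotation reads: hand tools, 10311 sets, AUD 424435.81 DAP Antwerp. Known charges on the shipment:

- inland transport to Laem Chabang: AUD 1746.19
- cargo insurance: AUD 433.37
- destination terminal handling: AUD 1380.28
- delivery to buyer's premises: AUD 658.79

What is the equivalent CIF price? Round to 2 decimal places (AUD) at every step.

CIF price: AUD 422396.74

Not relevant to the conversion: insurance, inland to port — on the seller under both DAP and CIF; already in the DAP price and stays in the CIF price.
From DAP to CIF, the seller no longer bears: destination terminal, delivery.
CIF price = 424435.81 − 1380.28 − 658.79 = 422396.74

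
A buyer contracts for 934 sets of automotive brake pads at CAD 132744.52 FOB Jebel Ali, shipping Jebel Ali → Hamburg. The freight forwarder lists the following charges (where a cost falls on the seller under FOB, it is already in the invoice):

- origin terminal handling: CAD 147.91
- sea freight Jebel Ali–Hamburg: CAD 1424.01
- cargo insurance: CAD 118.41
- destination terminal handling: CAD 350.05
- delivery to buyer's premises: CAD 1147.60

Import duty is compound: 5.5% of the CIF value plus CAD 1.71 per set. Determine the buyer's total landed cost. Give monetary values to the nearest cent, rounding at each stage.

Total landed cost: CAD 144767.51

FOB: the seller bears costs until goods are on board at the origin port; the buyer bears freight, insurance and all costs thereafter.
Already in the invoice (seller's account under FOB): origin terminal — exclude.
CIF value = FOB price + freight + insurance = 132744.52 + 1424.01 + 118.41 = 134286.94
Ad valorem component: 134286.94 × 5.5% = 7385.78
Specific component: 934 × 1.71 = 1597.14
Import duty = 7385.78 + 1597.14 = 8982.92
Buyer bears: freight 1424.01 + insurance 118.41 + destination terminal 350.05 + delivery 1147.60 + duty 8982.92 = 12022.99
Landed cost = invoice 132744.52 + 12022.99 = 144767.51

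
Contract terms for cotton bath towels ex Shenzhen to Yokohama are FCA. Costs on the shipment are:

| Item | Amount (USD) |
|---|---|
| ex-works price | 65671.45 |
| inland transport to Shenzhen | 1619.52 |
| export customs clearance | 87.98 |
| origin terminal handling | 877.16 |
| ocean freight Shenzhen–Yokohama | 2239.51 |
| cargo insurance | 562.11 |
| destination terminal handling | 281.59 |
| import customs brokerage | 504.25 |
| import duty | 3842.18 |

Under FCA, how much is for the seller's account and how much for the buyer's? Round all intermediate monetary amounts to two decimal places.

FCA: the seller delivers export-cleared goods to the carrier; the buyer bears costs from that point.
Seller's account: goods 65671.45 + inland to port 1619.52 + export clearance 87.98 = 67378.95
Buyer's account: origin terminal 877.16 + freight 2239.51 + insurance 562.11 + destination terminal 281.59 + brokerage 504.25 + duty 3842.18 = 8306.80

Seller: USD 67378.95; buyer: USD 8306.80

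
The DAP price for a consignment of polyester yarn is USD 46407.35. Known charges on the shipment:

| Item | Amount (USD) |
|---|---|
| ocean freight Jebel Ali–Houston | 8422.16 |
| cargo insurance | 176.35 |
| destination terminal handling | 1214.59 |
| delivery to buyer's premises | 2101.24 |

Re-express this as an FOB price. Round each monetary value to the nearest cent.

From DAP to FOB, the seller no longer bears: freight, insurance, destination terminal, delivery.
FOB price = 46407.35 − 8422.16 − 176.35 − 1214.59 − 2101.24 = 34493.01

FOB price: USD 34493.01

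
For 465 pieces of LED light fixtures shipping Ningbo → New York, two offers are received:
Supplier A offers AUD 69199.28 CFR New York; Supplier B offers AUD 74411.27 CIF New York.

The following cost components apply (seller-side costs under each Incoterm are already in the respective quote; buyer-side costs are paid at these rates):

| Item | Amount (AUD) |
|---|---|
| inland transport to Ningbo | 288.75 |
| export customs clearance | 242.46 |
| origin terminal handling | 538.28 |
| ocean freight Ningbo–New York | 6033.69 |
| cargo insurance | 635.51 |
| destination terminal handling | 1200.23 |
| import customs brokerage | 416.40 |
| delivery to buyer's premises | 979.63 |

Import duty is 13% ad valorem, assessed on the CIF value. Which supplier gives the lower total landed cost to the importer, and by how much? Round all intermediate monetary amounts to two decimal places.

Supplier A is cheaper by AUD 5171.43

Supplier A (CFR):
CIF value = CFR price + insurance = 69199.28 + 635.51 = 69834.79
Import duty = 69834.79 × 13% = 9078.52
Buyer bears (A): 635.51 + 1200.23 + 416.40 + 979.63 = 3231.77
Landed cost (A) = invoice 69199.28 + 3231.77 + duty 9078.52 = 81509.57
Supplier B (CIF):
The CIF price already equals the CIF value: 74411.27
Import duty = 74411.27 × 13% = 9673.47
Buyer bears (B): 1200.23 + 416.40 + 979.63 = 2596.26
Landed cost (B) = invoice 74411.27 + 2596.26 + duty 9673.47 = 86681.00
Difference = |81509.57 − 86681.00| = 5171.43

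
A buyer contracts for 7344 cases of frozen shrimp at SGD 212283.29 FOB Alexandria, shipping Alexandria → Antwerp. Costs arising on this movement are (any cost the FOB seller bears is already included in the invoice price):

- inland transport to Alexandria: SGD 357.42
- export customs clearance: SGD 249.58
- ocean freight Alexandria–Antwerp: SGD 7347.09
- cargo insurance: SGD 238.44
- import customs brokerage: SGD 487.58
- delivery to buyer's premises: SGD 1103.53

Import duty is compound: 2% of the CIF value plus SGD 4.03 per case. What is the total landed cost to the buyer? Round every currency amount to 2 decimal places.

FOB: the seller bears costs until goods are on board at the origin port; the buyer bears freight, insurance and all costs thereafter.
Already in the invoice (seller's account under FOB): inland to port, export clearance — exclude.
CIF value = FOB price + freight + insurance = 212283.29 + 7347.09 + 238.44 = 219868.82
Ad valorem component: 219868.82 × 2% = 4397.38
Specific component: 7344 × 4.03 = 29596.32
Import duty = 4397.38 + 29596.32 = 33993.70
Buyer bears: freight 7347.09 + insurance 238.44 + brokerage 487.58 + delivery 1103.53 + duty 33993.70 = 43170.34
Landed cost = invoice 212283.29 + 43170.34 = 255453.63

Total landed cost: SGD 255453.63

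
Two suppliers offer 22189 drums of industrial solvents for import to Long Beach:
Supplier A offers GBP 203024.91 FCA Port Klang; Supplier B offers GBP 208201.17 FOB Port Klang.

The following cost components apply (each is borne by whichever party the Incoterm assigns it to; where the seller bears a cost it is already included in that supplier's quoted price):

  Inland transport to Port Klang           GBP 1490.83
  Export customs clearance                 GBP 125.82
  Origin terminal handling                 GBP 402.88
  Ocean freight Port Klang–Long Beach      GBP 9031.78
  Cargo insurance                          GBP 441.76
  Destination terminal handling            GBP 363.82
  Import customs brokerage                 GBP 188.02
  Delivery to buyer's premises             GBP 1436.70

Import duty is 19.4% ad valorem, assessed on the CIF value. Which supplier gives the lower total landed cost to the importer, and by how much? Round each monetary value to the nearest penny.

Supplier A (FCA):
CIF value = FCA price + origin terminal + freight + insurance = 203024.91 + 402.88 + 9031.78 + 441.76 = 212901.33
Import duty = 212901.33 × 19.4% = 41302.86
Buyer bears (A): 402.88 + 9031.78 + 441.76 + 363.82 + 188.02 + 1436.70 = 11864.96
Landed cost (A) = invoice 203024.91 + 11864.96 + duty 41302.86 = 256192.73
Supplier B (FOB):
CIF value = FOB price + freight + insurance = 208201.17 + 9031.78 + 441.76 = 217674.71
Import duty = 217674.71 × 19.4% = 42228.89
Buyer bears (B): 9031.78 + 441.76 + 363.82 + 188.02 + 1436.70 = 11462.08
Landed cost (B) = invoice 208201.17 + 11462.08 + duty 42228.89 = 261892.14
Difference = |256192.73 − 261892.14| = 5699.41

Supplier A is cheaper by GBP 5699.41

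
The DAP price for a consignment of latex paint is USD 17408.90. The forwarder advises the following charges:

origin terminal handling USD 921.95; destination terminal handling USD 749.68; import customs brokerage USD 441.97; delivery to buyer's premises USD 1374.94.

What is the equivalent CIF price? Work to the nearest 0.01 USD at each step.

CIF price: USD 15284.28

Not relevant to the conversion: origin terminal — on the seller under both DAP and CIF; already in the DAP price and stays in the CIF price. brokerage — on the buyer under both terms; not part of either seller's price.
From DAP to CIF, the seller no longer bears: destination terminal, delivery.
CIF price = 17408.90 − 749.68 − 1374.94 = 15284.28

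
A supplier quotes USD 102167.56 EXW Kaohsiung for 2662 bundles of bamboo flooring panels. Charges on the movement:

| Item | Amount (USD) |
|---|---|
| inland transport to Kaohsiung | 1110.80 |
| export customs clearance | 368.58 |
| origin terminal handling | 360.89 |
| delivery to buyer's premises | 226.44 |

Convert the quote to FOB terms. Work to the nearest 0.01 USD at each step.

FOB price: USD 104007.83

Not relevant to the conversion: delivery — on the buyer under both terms; not part of either seller's price.
From EXW to FOB, the seller additionally bears: inland to port, export clearance, origin terminal.
FOB price = 102167.56 + 1110.80 + 368.58 + 360.89 = 104007.83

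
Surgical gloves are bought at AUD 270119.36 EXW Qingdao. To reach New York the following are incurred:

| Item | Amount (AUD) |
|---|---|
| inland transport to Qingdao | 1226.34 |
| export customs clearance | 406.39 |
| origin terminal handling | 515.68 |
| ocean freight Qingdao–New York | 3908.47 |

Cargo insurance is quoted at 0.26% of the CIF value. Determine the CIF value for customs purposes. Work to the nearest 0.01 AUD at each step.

CIF value: AUD 276896.17

Let C be the CIF value. C = EXW price + pre-shipment costs + freight + 0.26% × C
C − 0.26% × C = 270119.36 + 1226.34 + 406.39 + 515.68 + 3908.47
0.9974 × C = 276176.24
C = 276176.24 / 0.9974 = 276896.17
Insurance premium = 0.26% × 276896.17 = 719.93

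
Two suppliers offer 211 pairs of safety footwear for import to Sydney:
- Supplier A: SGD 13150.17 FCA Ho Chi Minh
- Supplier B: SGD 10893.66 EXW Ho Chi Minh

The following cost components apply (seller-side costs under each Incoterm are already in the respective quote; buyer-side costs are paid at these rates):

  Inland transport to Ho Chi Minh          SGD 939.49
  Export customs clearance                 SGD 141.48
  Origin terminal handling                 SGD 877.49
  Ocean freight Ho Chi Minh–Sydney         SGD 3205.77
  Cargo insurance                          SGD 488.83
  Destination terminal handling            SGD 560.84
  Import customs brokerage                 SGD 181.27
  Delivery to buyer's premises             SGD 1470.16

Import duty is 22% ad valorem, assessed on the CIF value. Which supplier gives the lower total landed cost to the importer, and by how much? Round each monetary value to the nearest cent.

Supplier B is cheaper by SGD 1434.16

Supplier A (FCA):
CIF value = FCA price + origin terminal + freight + insurance = 13150.17 + 877.49 + 3205.77 + 488.83 = 17722.26
Import duty = 17722.26 × 22% = 3898.90
Buyer bears (A): 877.49 + 3205.77 + 488.83 + 560.84 + 181.27 + 1470.16 = 6784.36
Landed cost (A) = invoice 13150.17 + 6784.36 + duty 3898.90 = 23833.43
Supplier B (EXW):
CIF value = EXW price + inland to port + export clearance + origin terminal + freight + insurance = 10893.66 + 939.49 + 141.48 + 877.49 + 3205.77 + 488.83 = 16546.72
Import duty = 16546.72 × 22% = 3640.28
Buyer bears (B): 939.49 + 141.48 + 877.49 + 3205.77 + 488.83 + 560.84 + 181.27 + 1470.16 = 7865.33
Landed cost (B) = invoice 10893.66 + 7865.33 + duty 3640.28 = 22399.27
Difference = |23833.43 − 22399.27| = 1434.16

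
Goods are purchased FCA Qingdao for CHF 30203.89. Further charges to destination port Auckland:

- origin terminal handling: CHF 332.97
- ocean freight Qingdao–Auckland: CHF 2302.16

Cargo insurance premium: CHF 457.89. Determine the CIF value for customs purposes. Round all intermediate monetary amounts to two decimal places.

CIF value: CHF 33296.91

CIF = FCA price + pre-shipment costs + freight + insurance
CIF = 30203.89 + 332.97 + 2302.16 + 457.89 = 33296.91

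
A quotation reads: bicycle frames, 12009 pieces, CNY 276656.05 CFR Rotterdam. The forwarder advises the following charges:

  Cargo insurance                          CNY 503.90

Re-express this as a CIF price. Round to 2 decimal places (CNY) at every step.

CIF price: CNY 277159.95

From CFR to CIF, the seller additionally bears: insurance.
CIF price = 276656.05 + 503.90 = 277159.95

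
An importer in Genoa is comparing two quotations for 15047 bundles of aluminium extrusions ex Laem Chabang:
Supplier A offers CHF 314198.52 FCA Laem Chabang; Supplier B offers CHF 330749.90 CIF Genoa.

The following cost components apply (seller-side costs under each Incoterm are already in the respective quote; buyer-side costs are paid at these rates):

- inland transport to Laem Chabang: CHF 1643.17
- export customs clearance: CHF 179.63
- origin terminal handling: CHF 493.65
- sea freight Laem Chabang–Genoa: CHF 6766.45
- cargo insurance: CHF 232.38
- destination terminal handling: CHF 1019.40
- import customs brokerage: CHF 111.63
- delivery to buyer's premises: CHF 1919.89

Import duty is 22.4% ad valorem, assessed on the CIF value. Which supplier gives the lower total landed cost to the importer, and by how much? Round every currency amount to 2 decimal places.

Supplier A (FCA):
CIF value = FCA price + origin terminal + freight + insurance = 314198.52 + 493.65 + 6766.45 + 232.38 = 321691.00
Import duty = 321691.00 × 22.4% = 72058.78
Buyer bears (A): 493.65 + 6766.45 + 232.38 + 1019.40 + 111.63 + 1919.89 = 10543.40
Landed cost (A) = invoice 314198.52 + 10543.40 + duty 72058.78 = 396800.70
Supplier B (CIF):
The CIF price already equals the CIF value: 330749.90
Import duty = 330749.90 × 22.4% = 74087.98
Buyer bears (B): 1019.40 + 111.63 + 1919.89 = 3050.92
Landed cost (B) = invoice 330749.90 + 3050.92 + duty 74087.98 = 407888.80
Difference = |396800.70 − 407888.80| = 11088.10

Supplier A is cheaper by CHF 11088.10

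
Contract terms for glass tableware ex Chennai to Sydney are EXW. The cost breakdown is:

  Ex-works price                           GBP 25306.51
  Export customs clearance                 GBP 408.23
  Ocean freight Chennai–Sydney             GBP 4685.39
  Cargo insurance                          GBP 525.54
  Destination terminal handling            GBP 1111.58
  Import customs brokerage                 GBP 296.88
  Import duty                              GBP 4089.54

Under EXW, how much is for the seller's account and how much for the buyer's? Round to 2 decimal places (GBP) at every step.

Seller: GBP 25306.51; buyer: GBP 11117.16

EXW: the seller makes goods available at their premises; the buyer bears all onward costs.
Seller's account: goods 25306.51 = 25306.51
Buyer's account: export clearance 408.23 + freight 4685.39 + insurance 525.54 + destination terminal 1111.58 + brokerage 296.88 + duty 4089.54 = 11117.16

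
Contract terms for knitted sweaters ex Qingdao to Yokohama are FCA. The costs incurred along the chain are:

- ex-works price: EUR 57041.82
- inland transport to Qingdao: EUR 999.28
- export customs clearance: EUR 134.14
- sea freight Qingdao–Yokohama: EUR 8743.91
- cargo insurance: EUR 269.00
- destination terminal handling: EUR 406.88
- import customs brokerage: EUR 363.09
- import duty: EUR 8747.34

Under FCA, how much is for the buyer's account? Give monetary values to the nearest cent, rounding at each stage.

FCA: the seller delivers export-cleared goods to the carrier; the buyer bears costs from that point.
Seller's account: goods 57041.82 + inland to port 999.28 + export clearance 134.14 = 58175.24
Buyer's account: freight 8743.91 + insurance 269.00 + destination terminal 406.88 + brokerage 363.09 + duty 8747.34 = 18530.22

Buyer's account: EUR 18530.22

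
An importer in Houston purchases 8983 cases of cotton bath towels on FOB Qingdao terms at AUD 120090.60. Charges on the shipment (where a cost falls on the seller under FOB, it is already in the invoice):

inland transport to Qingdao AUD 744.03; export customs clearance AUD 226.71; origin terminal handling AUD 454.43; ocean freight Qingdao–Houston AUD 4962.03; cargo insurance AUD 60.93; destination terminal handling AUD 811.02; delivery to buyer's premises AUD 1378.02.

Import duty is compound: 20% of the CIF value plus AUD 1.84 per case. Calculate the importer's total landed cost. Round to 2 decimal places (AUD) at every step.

FOB: the seller bears costs until goods are on board at the origin port; the buyer bears freight, insurance and all costs thereafter.
Already in the invoice (seller's account under FOB): inland to port, export clearance, origin terminal — exclude.
CIF value = FOB price + freight + insurance = 120090.60 + 4962.03 + 60.93 = 125113.56
Ad valorem component: 125113.56 × 20% = 25022.71
Specific component: 8983 × 1.84 = 16528.72
Import duty = 25022.71 + 16528.72 = 41551.43
Buyer bears: freight 4962.03 + insurance 60.93 + destination terminal 811.02 + delivery 1378.02 + duty 41551.43 = 48763.43
Landed cost = invoice 120090.60 + 48763.43 = 168854.03

Total landed cost: AUD 168854.03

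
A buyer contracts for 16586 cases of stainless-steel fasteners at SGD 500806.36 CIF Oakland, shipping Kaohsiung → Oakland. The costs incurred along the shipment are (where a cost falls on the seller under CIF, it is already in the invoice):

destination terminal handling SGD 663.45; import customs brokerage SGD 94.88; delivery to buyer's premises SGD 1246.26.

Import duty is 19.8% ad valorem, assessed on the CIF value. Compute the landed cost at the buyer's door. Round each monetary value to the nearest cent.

Total landed cost: SGD 601970.61

CIF: the seller pays costs through ocean freight and marine insurance to the destination port.
The CIF price already equals the CIF value: 500806.36
Import duty = 500806.36 × 19.8% = 99159.66
Buyer bears: destination terminal 663.45 + brokerage 94.88 + delivery 1246.26 + duty 99159.66 = 101164.25
Landed cost = invoice 500806.36 + 101164.25 = 601970.61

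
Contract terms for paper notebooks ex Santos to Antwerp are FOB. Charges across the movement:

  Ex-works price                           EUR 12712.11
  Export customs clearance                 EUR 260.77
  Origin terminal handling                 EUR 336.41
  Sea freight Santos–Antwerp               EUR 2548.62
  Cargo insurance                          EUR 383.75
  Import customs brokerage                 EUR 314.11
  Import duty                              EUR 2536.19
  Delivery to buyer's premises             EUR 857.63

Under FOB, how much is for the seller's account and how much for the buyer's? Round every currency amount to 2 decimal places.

FOB: the seller bears costs until goods are on board at the origin port; the buyer bears freight, insurance and all costs thereafter.
Seller's account: goods 12712.11 + export clearance 260.77 + origin terminal 336.41 = 13309.29
Buyer's account: freight 2548.62 + insurance 383.75 + brokerage 314.11 + duty 2536.19 + delivery 857.63 = 6640.30

Seller: EUR 13309.29; buyer: EUR 6640.30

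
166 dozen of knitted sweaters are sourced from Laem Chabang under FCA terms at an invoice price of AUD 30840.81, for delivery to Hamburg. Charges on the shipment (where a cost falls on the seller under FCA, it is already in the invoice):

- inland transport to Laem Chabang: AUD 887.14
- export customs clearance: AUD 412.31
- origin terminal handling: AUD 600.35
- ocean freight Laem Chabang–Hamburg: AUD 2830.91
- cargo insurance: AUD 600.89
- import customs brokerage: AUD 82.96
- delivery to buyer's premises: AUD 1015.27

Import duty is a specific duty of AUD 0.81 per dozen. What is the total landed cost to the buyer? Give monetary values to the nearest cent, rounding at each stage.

FCA: the seller delivers export-cleared goods to the carrier; the buyer bears costs from that point.
Already in the invoice (seller's account under FCA): inland to port, export clearance — exclude.
CIF value = FCA price + origin terminal + freight + insurance = 30840.81 + 600.35 + 2830.91 + 600.89 = 34872.96
Import duty = 166 × 0.81 = 134.46
Buyer bears: origin terminal 600.35 + freight 2830.91 + insurance 600.89 + brokerage 82.96 + delivery 1015.27 + duty 134.46 = 5264.84
Landed cost = invoice 30840.81 + 5264.84 = 36105.65

Total landed cost: AUD 36105.65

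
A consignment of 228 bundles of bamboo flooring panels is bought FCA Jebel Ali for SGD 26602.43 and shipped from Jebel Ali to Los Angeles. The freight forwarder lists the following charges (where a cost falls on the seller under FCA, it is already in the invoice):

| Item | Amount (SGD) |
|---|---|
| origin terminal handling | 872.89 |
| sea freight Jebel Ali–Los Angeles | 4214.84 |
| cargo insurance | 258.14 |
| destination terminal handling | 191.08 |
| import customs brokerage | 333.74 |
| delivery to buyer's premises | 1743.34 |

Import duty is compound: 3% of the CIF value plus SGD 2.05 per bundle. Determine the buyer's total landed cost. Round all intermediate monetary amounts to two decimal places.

FCA: the seller delivers export-cleared goods to the carrier; the buyer bears costs from that point.
CIF value = FCA price + origin terminal + freight + insurance = 26602.43 + 872.89 + 4214.84 + 258.14 = 31948.30
Ad valorem component: 31948.30 × 3% = 958.45
Specific component: 228 × 2.05 = 467.40
Import duty = 958.45 + 467.40 = 1425.85
Buyer bears: origin terminal 872.89 + freight 4214.84 + insurance 258.14 + destination terminal 191.08 + brokerage 333.74 + delivery 1743.34 + duty 1425.85 = 9039.88
Landed cost = invoice 26602.43 + 9039.88 = 35642.31

Total landed cost: SGD 35642.31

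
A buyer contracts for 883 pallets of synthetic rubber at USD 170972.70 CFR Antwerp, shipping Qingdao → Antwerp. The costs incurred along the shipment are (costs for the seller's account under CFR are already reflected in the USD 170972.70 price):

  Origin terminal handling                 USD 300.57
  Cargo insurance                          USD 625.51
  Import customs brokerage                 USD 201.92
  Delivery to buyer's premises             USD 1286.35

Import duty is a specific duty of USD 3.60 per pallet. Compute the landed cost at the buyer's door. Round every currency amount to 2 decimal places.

Total landed cost: USD 176265.28

CFR: the seller pays costs through ocean freight to the destination port, but not insurance.
Already in the invoice (seller's account under CFR): origin terminal — exclude.
CIF value = CFR price + insurance = 170972.70 + 625.51 = 171598.21
Import duty = 883 × 3.60 = 3178.80
Buyer bears: insurance 625.51 + brokerage 201.92 + delivery 1286.35 + duty 3178.80 = 5292.58
Landed cost = invoice 170972.70 + 5292.58 = 176265.28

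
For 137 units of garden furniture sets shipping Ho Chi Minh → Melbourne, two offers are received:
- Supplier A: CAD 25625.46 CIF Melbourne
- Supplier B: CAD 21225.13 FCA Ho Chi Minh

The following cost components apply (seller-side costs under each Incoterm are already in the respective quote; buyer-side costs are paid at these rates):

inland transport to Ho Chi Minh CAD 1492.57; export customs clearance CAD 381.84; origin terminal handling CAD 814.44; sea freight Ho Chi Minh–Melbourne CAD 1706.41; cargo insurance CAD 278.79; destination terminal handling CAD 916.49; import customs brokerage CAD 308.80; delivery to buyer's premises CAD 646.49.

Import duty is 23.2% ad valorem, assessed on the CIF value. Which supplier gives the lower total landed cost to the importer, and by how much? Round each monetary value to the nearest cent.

Supplier A (CIF):
The CIF price already equals the CIF value: 25625.46
Import duty = 25625.46 × 23.2% = 5945.11
Buyer bears (A): 916.49 + 308.80 + 646.49 = 1871.78
Landed cost (A) = invoice 25625.46 + 1871.78 + duty 5945.11 = 33442.35
Supplier B (FCA):
CIF value = FCA price + origin terminal + freight + insurance = 21225.13 + 814.44 + 1706.41 + 278.79 = 24024.77
Import duty = 24024.77 × 23.2% = 5573.75
Buyer bears (B): 814.44 + 1706.41 + 278.79 + 916.49 + 308.80 + 646.49 = 4671.42
Landed cost (B) = invoice 21225.13 + 4671.42 + duty 5573.75 = 31470.30
Difference = |33442.35 − 31470.30| = 1972.05

Supplier B is cheaper by CAD 1972.05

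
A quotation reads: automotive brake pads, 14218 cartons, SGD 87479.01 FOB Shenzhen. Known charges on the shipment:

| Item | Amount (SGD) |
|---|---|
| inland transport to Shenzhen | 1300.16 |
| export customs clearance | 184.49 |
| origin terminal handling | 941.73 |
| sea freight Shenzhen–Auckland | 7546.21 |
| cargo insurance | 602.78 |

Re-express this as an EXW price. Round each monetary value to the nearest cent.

Not relevant to the conversion: insurance, freight — on the buyer under both terms; not part of either seller's price.
From FOB to EXW, the seller no longer bears: inland to port, export clearance, origin terminal.
EXW price = 87479.01 − 1300.16 − 184.49 − 941.73 = 85052.63

EXW price: SGD 85052.63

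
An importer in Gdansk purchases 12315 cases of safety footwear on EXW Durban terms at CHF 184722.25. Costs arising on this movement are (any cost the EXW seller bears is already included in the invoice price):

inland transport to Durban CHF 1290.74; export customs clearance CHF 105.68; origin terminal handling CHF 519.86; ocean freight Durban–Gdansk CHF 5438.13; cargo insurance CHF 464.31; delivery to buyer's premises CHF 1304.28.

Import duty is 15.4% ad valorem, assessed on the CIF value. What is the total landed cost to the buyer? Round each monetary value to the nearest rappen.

Total landed cost: CHF 223496.56

EXW: the seller makes goods available at their premises; the buyer bears all onward costs.
CIF value = EXW price + inland to port + export clearance + origin terminal + freight + insurance = 184722.25 + 1290.74 + 105.68 + 519.86 + 5438.13 + 464.31 = 192540.97
Import duty = 192540.97 × 15.4% = 29651.31
Buyer bears: inland to port 1290.74 + export clearance 105.68 + origin terminal 519.86 + freight 5438.13 + insurance 464.31 + delivery 1304.28 + duty 29651.31 = 38774.31
Landed cost = invoice 184722.25 + 38774.31 = 223496.56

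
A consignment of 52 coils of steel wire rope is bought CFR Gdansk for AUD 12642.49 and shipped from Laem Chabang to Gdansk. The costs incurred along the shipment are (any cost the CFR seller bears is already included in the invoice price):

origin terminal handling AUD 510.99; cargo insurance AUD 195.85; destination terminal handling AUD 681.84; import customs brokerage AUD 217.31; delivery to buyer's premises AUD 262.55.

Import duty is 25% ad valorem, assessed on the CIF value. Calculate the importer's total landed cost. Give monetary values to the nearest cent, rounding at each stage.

Total landed cost: AUD 17209.63

CFR: the seller pays costs through ocean freight to the destination port, but not insurance.
Already in the invoice (seller's account under CFR): origin terminal — exclude.
CIF value = CFR price + insurance = 12642.49 + 195.85 = 12838.34
Import duty = 12838.34 × 25% = 3209.59
Buyer bears: insurance 195.85 + destination terminal 681.84 + brokerage 217.31 + delivery 262.55 + duty 3209.59 = 4567.14
Landed cost = invoice 12642.49 + 4567.14 = 17209.63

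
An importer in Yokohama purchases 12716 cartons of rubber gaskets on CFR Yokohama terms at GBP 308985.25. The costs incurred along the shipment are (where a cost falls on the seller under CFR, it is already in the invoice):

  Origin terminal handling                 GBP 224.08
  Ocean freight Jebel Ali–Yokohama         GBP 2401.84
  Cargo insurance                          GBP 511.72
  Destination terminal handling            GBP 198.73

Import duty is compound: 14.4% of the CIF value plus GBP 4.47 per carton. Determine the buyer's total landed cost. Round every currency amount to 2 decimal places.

Total landed cost: GBP 411103.78

CFR: the seller pays costs through ocean freight to the destination port, but not insurance.
Already in the invoice (seller's account under CFR): origin terminal, freight — exclude.
CIF value = CFR price + insurance = 308985.25 + 511.72 = 309496.97
Ad valorem component: 309496.97 × 14.4% = 44567.56
Specific component: 12716 × 4.47 = 56840.52
Import duty = 44567.56 + 56840.52 = 101408.08
Buyer bears: insurance 511.72 + destination terminal 198.73 + duty 101408.08 = 102118.53
Landed cost = invoice 308985.25 + 102118.53 = 411103.78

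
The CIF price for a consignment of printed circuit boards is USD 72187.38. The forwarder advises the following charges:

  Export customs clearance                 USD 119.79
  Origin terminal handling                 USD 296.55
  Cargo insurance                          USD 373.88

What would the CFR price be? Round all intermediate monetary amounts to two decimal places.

Not relevant to the conversion: origin terminal, export clearance — on the seller under both CIF and CFR; already in the CIF price and stays in the CFR price.
From CIF to CFR, the seller no longer bears: insurance.
CFR price = 72187.38 − 373.88 = 71813.50

CFR price: USD 71813.50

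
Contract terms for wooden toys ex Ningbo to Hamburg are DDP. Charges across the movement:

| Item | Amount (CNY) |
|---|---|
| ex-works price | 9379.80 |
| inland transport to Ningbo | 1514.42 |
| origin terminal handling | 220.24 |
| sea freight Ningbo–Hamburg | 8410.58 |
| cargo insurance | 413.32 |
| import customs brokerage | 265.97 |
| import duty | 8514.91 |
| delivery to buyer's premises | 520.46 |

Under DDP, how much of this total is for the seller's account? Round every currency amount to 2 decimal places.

Seller's account: CNY 29239.70

DDP: the seller bears all costs including import duty.
Seller's account: goods 9379.80 + inland to port 1514.42 + origin terminal 220.24 + freight 8410.58 + insurance 413.32 + brokerage 265.97 + duty 8514.91 + delivery 520.46 = 29239.70
Buyer's account: 0.00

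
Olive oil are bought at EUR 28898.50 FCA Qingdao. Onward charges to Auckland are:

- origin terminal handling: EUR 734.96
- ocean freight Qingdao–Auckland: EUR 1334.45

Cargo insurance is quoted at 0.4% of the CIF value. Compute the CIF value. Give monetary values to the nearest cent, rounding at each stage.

Let C be the CIF value. C = FCA price + pre-shipment costs + freight + 0.4% × C
C − 0.4% × C = 28898.50 + 734.96 + 1334.45
0.996 × C = 30967.91
C = 30967.91 / 0.996 = 31092.28
Insurance premium = 0.4% × 31092.28 = 124.37

CIF value: EUR 31092.28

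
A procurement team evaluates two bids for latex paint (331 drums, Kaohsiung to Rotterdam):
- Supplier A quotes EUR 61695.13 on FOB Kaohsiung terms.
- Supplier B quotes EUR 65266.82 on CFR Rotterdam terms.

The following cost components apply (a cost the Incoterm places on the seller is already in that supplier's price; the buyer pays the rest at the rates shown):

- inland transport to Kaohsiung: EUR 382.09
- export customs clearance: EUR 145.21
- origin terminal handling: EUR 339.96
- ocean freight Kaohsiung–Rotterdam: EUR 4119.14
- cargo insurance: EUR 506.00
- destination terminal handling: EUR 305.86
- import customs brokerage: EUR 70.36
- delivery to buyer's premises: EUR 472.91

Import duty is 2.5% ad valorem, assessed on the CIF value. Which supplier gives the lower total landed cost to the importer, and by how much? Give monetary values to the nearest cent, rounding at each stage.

Supplier A (FOB):
CIF value = FOB price + freight + insurance = 61695.13 + 4119.14 + 506.00 = 66320.27
Import duty = 66320.27 × 2.5% = 1658.01
Buyer bears (A): 4119.14 + 506.00 + 305.86 + 70.36 + 472.91 = 5474.27
Landed cost (A) = invoice 61695.13 + 5474.27 + duty 1658.01 = 68827.41
Supplier B (CFR):
CIF value = CFR price + insurance = 65266.82 + 506.00 = 65772.82
Import duty = 65772.82 × 2.5% = 1644.32
Buyer bears (B): 506.00 + 305.86 + 70.36 + 472.91 = 1355.13
Landed cost (B) = invoice 65266.82 + 1355.13 + duty 1644.32 = 68266.27
Difference = |68827.41 − 68266.27| = 561.14

Supplier B is cheaper by EUR 561.14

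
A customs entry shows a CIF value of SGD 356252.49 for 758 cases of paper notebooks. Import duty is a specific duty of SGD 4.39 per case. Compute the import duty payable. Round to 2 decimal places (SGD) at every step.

Import duty = 758 × 4.39 = 3327.62

Import duty: SGD 3327.62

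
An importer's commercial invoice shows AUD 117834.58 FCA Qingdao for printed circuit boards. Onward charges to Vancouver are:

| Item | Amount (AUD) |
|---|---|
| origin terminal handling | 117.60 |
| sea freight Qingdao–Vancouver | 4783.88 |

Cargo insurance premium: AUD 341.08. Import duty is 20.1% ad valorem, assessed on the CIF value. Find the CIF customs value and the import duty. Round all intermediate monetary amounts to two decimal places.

CIF value: AUD 123077.14; import duty: AUD 24738.51

CIF = FCA price + pre-shipment costs + freight + insurance
CIF = 117834.58 + 117.60 + 4783.88 + 341.08 = 123077.14
Import duty = 123077.14 × 20.1% = 24738.51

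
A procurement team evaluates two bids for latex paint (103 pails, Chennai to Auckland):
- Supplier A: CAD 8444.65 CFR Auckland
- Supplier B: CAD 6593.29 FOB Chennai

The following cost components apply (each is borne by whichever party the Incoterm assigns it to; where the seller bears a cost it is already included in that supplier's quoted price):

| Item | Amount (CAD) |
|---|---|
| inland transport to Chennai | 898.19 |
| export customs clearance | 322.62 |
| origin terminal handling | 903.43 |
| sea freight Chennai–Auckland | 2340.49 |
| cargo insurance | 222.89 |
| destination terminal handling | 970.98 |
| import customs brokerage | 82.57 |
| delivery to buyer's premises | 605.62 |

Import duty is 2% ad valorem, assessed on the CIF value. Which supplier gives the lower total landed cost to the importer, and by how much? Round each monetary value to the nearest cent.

Supplier A is cheaper by CAD 498.91

Supplier A (CFR):
CIF value = CFR price + insurance = 8444.65 + 222.89 = 8667.54
Import duty = 8667.54 × 2% = 173.35
Buyer bears (A): 222.89 + 970.98 + 82.57 + 605.62 = 1882.06
Landed cost (A) = invoice 8444.65 + 1882.06 + duty 173.35 = 10500.06
Supplier B (FOB):
CIF value = FOB price + freight + insurance = 6593.29 + 2340.49 + 222.89 = 9156.67
Import duty = 9156.67 × 2% = 183.13
Buyer bears (B): 2340.49 + 222.89 + 970.98 + 82.57 + 605.62 = 4222.55
Landed cost (B) = invoice 6593.29 + 4222.55 + duty 183.13 = 10998.97
Difference = |10500.06 − 10998.97| = 498.91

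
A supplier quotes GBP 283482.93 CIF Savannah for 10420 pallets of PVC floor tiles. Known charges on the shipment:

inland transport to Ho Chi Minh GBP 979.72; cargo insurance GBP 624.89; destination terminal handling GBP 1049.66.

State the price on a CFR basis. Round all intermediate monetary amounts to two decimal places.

CFR price: GBP 282858.04

Not relevant to the conversion: inland to port — on the seller under both CIF and CFR; already in the CIF price and stays in the CFR price. destination terminal — on the buyer under both terms; not part of either seller's price.
From CIF to CFR, the seller no longer bears: insurance.
CFR price = 283482.93 − 624.89 = 282858.04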